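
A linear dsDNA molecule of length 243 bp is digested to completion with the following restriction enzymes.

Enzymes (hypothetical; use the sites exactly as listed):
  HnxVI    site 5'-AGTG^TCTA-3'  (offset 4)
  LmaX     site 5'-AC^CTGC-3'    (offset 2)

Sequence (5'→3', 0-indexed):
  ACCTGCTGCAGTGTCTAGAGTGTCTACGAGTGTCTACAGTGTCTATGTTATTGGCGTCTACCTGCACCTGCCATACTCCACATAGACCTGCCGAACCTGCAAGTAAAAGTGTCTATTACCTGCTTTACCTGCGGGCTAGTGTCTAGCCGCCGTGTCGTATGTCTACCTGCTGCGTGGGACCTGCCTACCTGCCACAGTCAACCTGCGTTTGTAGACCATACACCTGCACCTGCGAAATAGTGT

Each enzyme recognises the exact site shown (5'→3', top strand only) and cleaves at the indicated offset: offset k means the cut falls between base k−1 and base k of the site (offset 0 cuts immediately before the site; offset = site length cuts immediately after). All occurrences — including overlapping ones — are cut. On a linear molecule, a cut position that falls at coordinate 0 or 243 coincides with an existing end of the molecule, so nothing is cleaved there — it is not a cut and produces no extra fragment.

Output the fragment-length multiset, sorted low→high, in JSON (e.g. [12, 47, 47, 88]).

Scan for sites:
  HnxVI (AGTGTCTA, off=4): starts [9, 18, 28, 37, 107, 137] → cuts [13, 22, 32, 41, 111, 141]
  LmaX (ACCTGC, off=2): starts [0, 59, 65, 85, 94, 117, 126, 164, 178, 186, 200, 221, 227] → cuts [2, 61, 67, 87, 96, 119, 128, 166, 180, 188, 202, 223, 229]

Pooled cuts: [2, 13, 22, 32, 41, 61, 67, 87, 96, 111, 119, 128, 141, 166, 180, 188, 202, 223, 229]

Fragments:
  [0,2): 2 bp
  [2,13): 11 bp
  [13,22): 9 bp
  [22,32): 10 bp
  [32,41): 9 bp
  [41,61): 20 bp
  [61,67): 6 bp
  [67,87): 20 bp
  [87,96): 9 bp
  [96,111): 15 bp
  [111,119): 8 bp
  [119,128): 9 bp
  [128,141): 13 bp
  [141,166): 25 bp
  [166,180): 14 bp
  [180,188): 8 bp
  [188,202): 14 bp
  [202,223): 21 bp
  [223,229): 6 bp
  [229,243): 14 bp

[2,6,6,8,8,9,9,9,9,10,11,13,14,14,14,15,20,20,21,25]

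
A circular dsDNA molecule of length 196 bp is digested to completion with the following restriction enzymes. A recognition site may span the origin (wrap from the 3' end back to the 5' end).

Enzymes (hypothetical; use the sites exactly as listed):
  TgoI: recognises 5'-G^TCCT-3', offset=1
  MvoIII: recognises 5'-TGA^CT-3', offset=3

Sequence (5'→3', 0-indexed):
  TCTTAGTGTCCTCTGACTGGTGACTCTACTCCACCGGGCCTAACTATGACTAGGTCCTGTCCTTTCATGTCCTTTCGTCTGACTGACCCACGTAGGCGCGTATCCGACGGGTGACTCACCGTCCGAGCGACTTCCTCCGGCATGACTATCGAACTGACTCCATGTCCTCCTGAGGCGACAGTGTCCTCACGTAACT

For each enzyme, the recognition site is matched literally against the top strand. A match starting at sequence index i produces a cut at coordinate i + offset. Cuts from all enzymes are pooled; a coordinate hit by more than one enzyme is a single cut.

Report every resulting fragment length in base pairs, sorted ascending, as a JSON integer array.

Per-enzyme occurrences:
  TgoI (GTCCT, off=1): starts [7, 53, 58, 68, 163, 182] → cuts [8, 54, 59, 69, 164, 183]
  MvoIII (TGACT, off=3): starts [13, 20, 46, 79, 111, 142, 154] → cuts [16, 23, 49, 82, 114, 145, 157]

Pooled cuts: [8, 16, 23, 49, 54, 59, 69, 82, 114, 145, 157, 164, 183]

Fragment lengths:
  8→16: 8 bp
  16→23: 7 bp
  23→49: 26 bp
  49→54: 5 bp
  54→59: 5 bp
  59→69: 10 bp
  69→82: 13 bp
  82→114: 32 bp
  114→145: 31 bp
  145→157: 12 bp
  157→164: 7 bp
  164→183: 19 bp
  183→8 (wrap): 196-183+8 = 21 bp

[5,5,7,7,8,10,12,13,19,21,26,31,32]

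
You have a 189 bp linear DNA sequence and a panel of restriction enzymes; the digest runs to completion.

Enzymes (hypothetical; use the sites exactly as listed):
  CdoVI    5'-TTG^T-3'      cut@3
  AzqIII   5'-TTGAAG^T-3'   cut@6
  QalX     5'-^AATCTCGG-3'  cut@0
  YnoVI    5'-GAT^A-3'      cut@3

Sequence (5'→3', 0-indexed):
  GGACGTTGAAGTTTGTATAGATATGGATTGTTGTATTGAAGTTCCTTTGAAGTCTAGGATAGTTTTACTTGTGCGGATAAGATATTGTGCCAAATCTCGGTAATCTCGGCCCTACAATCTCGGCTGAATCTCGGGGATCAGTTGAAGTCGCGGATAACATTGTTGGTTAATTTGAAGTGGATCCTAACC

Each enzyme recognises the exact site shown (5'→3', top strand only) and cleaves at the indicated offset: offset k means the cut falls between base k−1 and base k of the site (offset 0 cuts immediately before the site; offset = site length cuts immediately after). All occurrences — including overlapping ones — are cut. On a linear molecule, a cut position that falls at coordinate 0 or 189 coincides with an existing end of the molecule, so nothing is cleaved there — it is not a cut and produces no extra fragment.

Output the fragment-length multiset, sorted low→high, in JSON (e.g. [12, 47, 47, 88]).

[3,4,4,5,5,7,7,7,8,8,8,8,9,11,11,11,11,12,14,15,21]

Per-enzyme occurrences:
  CdoVI TTGT/3: at [12, 27, 30, 68, 84, 159] ⇒ [15, 30, 33, 71, 87, 162]
  AzqIII TTGAAGT/6: at [5, 35, 46, 141, 171] ⇒ [11, 41, 52, 147, 177]
  QalX AATCTCGG/0: at [92, 101, 115, 126] ⇒ [92, 101, 115, 126]
  YnoVI GATA/3: at [19, 57, 75, 80, 152] ⇒ [22, 60, 78, 83, 155]

All cut coordinates (distinct, sorted): [11, 15, 22, 30, 33, 41, 52, 60, 71, 78, 83, 87, 92, 101, 115, 126, 147, 155, 162, 177]

Fragments:
  [0,11): 11 bp
  [11,15): 4 bp
  [15,22): 7 bp
  [22,30): 8 bp
  [30,33): 3 bp
  [33,41): 8 bp
  [41,52): 11 bp
  [52,60): 8 bp
  [60,71): 11 bp
  [71,78): 7 bp
  [78,83): 5 bp
  [83,87): 4 bp
  [87,92): 5 bp
  [92,101): 9 bp
  [101,115): 14 bp
  [115,126): 11 bp
  [126,147): 21 bp
  [147,155): 8 bp
  [155,162): 7 bp
  [162,177): 15 bp
  [177,189): 12 bp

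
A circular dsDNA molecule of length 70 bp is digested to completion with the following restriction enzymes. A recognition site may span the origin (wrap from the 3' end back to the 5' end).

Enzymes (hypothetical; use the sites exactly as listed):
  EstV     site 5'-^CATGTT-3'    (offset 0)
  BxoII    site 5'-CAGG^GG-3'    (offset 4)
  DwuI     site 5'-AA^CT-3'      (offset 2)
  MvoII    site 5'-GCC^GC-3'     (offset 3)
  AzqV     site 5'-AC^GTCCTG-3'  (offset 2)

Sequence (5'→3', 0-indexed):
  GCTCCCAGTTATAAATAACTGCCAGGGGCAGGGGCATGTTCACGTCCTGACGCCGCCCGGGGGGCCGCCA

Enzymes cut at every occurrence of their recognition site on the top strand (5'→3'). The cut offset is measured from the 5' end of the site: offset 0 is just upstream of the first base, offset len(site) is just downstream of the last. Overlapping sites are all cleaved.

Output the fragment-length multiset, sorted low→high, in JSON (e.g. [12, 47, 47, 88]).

[2,6,8,9,11,12,22]

Per-enzyme occurrences:
  EstV CATGTT/0: at [34] ⇒ [34]
  BxoII CAGGGG/4: at [22, 28] ⇒ [26, 32]
  DwuI AACT/2: at [16] ⇒ [18]
  MvoII GCCGC/3: at [51, 63] ⇒ [54, 66]
  AzqV ACGTCCTG/2: at [41] ⇒ [43]

Pooled cuts: [18, 26, 32, 34, 43, 54, 66]

Fragments:
  18→26: 8 bp
  26→32: 6 bp
  32→34: 2 bp
  34→43: 9 bp
  43→54: 11 bp
  54→66: 12 bp
  66→18 (wrap): 70-66+18 = 22 bp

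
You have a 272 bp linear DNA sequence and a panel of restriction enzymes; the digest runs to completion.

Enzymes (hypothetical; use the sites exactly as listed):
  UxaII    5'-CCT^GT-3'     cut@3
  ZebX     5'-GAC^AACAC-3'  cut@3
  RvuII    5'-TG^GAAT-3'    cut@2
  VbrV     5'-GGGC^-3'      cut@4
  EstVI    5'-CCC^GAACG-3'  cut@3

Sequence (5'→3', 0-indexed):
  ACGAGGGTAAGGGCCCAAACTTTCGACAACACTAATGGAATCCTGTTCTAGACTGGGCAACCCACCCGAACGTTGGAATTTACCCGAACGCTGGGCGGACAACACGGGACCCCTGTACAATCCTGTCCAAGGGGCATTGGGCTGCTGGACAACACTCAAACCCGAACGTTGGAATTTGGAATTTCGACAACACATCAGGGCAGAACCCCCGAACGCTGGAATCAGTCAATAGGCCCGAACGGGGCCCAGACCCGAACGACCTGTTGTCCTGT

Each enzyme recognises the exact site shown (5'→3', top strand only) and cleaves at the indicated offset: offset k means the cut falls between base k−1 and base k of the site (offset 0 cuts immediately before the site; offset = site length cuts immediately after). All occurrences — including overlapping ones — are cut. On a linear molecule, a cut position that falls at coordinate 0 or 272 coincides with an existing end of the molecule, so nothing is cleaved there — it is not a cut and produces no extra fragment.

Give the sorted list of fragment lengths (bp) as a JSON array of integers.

Site scan:
  UxaII (CCTGT, off=3): starts [41, 111, 121, 259, 267] → cuts [44, 114, 124, 262, 270]
  ZebX (GACAACAC, off=3): starts [24, 97, 147, 185] → cuts [27, 100, 150, 188]
  RvuII (TGGAAT, off=2): starts [35, 73, 169, 176, 216] → cuts [37, 75, 171, 178, 218]
  VbrV (GGGC, off=4): starts [10, 54, 92, 131, 138, 197, 241] → cuts [14, 58, 96, 135, 142, 201, 245]
  EstVI (CCCGAACG, off=3): starts [64, 82, 160, 207, 233, 250] → cuts [67, 85, 163, 210, 236, 253]

All cut coordinates (distinct, sorted): [14, 27, 37, 44, 58, 67, 75, 85, 96, 100, 114, 124, 135, 142, 150, 163, 171, 178, 188, 201, 210, 218, 236, 245, 253, 262, 270]

Fragments:
  [0,14): 14 bp
  [14,27): 13 bp
  [27,37): 10 bp
  [37,44): 7 bp
  [44,58): 14 bp
  [58,67): 9 bp
  [67,75): 8 bp
  [75,85): 10 bp
  [85,96): 11 bp
  [96,100): 4 bp
  [100,114): 14 bp
  [114,124): 10 bp
  [124,135): 11 bp
  [135,142): 7 bp
  [142,150): 8 bp
  [150,163): 13 bp
  [163,171): 8 bp
  [171,178): 7 bp
  [178,188): 10 bp
  [188,201): 13 bp
  [201,210): 9 bp
  [210,218): 8 bp
  [218,236): 18 bp
  [236,245): 9 bp
  [245,253): 8 bp
  [253,262): 9 bp
  [262,270): 8 bp
  [270,272): 2 bp

[2,4,7,7,7,8,8,8,8,8,8,9,9,9,9,10,10,10,10,11,11,13,13,13,14,14,14,18]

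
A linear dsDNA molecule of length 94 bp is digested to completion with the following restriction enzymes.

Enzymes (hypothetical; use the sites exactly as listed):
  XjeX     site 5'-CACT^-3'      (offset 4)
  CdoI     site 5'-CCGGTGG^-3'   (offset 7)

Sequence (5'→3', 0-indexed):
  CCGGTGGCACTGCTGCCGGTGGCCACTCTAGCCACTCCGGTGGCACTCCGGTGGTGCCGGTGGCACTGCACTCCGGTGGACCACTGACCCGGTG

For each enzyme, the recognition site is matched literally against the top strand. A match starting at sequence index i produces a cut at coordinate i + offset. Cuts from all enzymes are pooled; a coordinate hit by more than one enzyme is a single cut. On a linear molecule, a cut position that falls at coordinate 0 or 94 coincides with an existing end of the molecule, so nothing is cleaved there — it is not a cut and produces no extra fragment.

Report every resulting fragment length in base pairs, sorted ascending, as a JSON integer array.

[4,4,4,5,5,6,7,7,7,7,9,9,9,11]

Site scan:
  XjeX CACT/4: at [7, 23, 32, 43, 63, 68, 81] ⇒ [11, 27, 36, 47, 67, 72, 85]
  CdoI CCGGTGG/7: at [0, 15, 36, 47, 56, 72] ⇒ [7, 22, 43, 54, 63, 79]

All cut coordinates (distinct, sorted): [7, 11, 22, 27, 36, 43, 47, 54, 63, 67, 72, 79, 85]

Fragment lengths:
  [0,7): 7 bp
  [7,11): 4 bp
  [11,22): 11 bp
  [22,27): 5 bp
  [27,36): 9 bp
  [36,43): 7 bp
  [43,47): 4 bp
  [47,54): 7 bp
  [54,63): 9 bp
  [63,67): 4 bp
  [67,72): 5 bp
  [72,79): 7 bp
  [79,85): 6 bp
  [85,94): 9 bp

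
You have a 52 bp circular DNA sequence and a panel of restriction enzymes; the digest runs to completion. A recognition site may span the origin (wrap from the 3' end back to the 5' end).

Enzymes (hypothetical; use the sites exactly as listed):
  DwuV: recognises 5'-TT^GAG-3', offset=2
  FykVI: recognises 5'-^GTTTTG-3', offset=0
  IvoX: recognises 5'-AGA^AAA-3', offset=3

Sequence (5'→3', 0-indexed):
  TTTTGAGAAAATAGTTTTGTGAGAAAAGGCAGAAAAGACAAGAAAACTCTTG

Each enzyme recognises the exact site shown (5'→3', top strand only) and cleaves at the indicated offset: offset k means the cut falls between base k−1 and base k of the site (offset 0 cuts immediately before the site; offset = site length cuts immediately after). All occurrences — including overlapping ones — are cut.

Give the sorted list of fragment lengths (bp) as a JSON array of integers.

[4,5,5,8,9,10,11]

Site scan:
  DwuV TTGAG/2: at [2] ⇒ [4]
  FykVI GTTTTG/0: at [13, 51] ⇒ [13, 51]
  IvoX AGAAAA/3: at [5, 21, 30, 40] ⇒ [8, 24, 33, 43]

Pooled cuts: [4, 8, 13, 24, 33, 43, 51]

Fragments:
  4→8: 4 bp
  8→13: 5 bp
  13→24: 11 bp
  24→33: 9 bp
  33→43: 10 bp
  43→51: 8 bp
  51→4 (wrap): 52-51+4 = 5 bp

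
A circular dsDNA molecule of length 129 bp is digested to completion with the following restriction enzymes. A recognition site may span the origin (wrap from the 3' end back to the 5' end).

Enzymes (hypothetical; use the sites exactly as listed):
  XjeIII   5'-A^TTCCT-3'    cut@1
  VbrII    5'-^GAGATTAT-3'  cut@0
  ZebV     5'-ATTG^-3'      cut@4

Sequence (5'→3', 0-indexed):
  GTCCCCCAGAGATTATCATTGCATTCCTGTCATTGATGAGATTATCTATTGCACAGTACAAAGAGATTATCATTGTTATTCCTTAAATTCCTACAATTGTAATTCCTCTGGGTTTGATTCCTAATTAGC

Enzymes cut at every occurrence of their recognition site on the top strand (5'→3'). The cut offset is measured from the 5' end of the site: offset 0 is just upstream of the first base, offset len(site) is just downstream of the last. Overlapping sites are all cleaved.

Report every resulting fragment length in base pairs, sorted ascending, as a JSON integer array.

Per-enzyme occurrences:
  XjeIII ATTCCT/1: at [22, 77, 86, 101, 116] ⇒ [23, 78, 87, 102, 117]
  VbrII GAGATTAT/0: at [8, 37, 62] ⇒ [8, 37, 62]
  ZebV ATTG/4: at [17, 31, 47, 71, 95] ⇒ [21, 35, 51, 75, 99]

Pooled cuts: [8, 21, 23, 35, 37, 51, 62, 75, 78, 87, 99, 102, 117]

Fragments:
  8→21: 13 bp
  21→23: 2 bp
  23→35: 12 bp
  35→37: 2 bp
  37→51: 14 bp
  51→62: 11 bp
  62→75: 13 bp
  75→78: 3 bp
  78→87: 9 bp
  87→99: 12 bp
  99→102: 3 bp
  102→117: 15 bp
  117→8 (wrap): 129-117+8 = 20 bp

[2,2,3,3,9,11,12,12,13,13,14,15,20]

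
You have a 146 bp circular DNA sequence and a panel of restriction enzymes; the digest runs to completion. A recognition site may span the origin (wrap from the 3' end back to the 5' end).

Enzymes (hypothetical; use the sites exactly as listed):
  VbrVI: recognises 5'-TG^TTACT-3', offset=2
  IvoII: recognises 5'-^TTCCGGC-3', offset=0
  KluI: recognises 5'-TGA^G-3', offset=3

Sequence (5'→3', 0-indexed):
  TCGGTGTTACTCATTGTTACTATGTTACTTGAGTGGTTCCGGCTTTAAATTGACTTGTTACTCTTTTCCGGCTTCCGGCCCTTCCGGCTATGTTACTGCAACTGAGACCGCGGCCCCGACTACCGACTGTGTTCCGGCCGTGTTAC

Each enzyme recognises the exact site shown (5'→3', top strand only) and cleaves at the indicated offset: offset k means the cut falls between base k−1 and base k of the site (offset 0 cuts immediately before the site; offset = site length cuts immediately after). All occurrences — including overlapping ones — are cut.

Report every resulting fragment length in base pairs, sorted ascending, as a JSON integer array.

[4,7,8,8,8,9,10,10,11,11,13,21,26]

Per-enzyme occurrences:
  VbrVI (TGTTACT, off=2): starts [4, 14, 22, 55, 90, 140] → cuts [6, 16, 24, 57, 92, 142]
  IvoII (TTCCGGC, off=0): starts [36, 65, 72, 81, 131] → cuts [36, 65, 72, 81, 131]
  KluI (TGAG, off=3): starts [29, 102] → cuts [32, 105]

Pooled cuts: [6, 16, 24, 32, 36, 57, 65, 72, 81, 92, 105, 131, 142]

Fragments:
  6→16: 10 bp
  16→24: 8 bp
  24→32: 8 bp
  32→36: 4 bp
  36→57: 21 bp
  57→65: 8 bp
  65→72: 7 bp
  72→81: 9 bp
  81→92: 11 bp
  92→105: 13 bp
  105→131: 26 bp
  131→142: 11 bp
  142→6 (wrap): 146-142+6 = 10 bp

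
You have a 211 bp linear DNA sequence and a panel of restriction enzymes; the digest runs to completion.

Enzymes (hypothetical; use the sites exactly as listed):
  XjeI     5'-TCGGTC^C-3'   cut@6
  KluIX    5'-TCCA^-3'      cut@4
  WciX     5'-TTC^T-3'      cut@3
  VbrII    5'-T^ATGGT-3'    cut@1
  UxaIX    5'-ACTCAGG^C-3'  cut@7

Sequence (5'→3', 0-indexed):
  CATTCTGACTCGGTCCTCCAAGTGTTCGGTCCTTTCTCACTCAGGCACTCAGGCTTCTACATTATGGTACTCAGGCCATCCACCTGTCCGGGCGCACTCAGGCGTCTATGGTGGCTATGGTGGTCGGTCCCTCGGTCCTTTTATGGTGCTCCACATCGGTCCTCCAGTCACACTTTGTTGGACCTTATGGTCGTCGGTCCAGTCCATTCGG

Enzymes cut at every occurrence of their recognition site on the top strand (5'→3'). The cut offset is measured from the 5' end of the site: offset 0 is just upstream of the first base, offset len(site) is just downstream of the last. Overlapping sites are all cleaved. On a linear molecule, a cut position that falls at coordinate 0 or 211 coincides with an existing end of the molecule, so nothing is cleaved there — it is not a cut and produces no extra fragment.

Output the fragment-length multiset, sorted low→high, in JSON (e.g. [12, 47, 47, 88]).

[2,4,5,5,5,5,5,5,5,5,6,7,8,8,8,9,9,10,11,11,12,13,13,20,20]

Per-enzyme occurrences:
  XjeI (TCGGTCC, off=6): starts [9, 25, 123, 131, 155, 193] → cuts [15, 31, 129, 137, 161, 199]
  KluIX (TCCA, off=4): starts [16, 78, 149, 162, 197, 202] → cuts [20, 82, 153, 166, 201, 206]
  WciX (TTCT, off=3): starts [2, 33, 54] → cuts [5, 36, 57]
  VbrII (TATGGT, off=1): starts [62, 106, 115, 141, 185] → cuts [63, 107, 116, 142, 186]
  UxaIX (ACTCAGGC, off=7): starts [38, 46, 68, 95] → cuts [45, 53, 75, 102]

Pooled cuts: [5, 15, 20, 31, 36, 45, 53, 57, 63, 75, 82, 102, 107, 116, 129, 137, 142, 153, 161, 166, 186, 199, 201, 206]

Fragments:
  [0,5): 5 bp
  [5,15): 10 bp
  [15,20): 5 bp
  [20,31): 11 bp
  [31,36): 5 bp
  [36,45): 9 bp
  [45,53): 8 bp
  [53,57): 4 bp
  [57,63): 6 bp
  [63,75): 12 bp
  [75,82): 7 bp
  [82,102): 20 bp
  [102,107): 5 bp
  [107,116): 9 bp
  [116,129): 13 bp
  [129,137): 8 bp
  [137,142): 5 bp
  [142,153): 11 bp
  [153,161): 8 bp
  [161,166): 5 bp
  [166,186): 20 bp
  [186,199): 13 bp
  [199,201): 2 bp
  [201,206): 5 bp
  [206,211): 5 bp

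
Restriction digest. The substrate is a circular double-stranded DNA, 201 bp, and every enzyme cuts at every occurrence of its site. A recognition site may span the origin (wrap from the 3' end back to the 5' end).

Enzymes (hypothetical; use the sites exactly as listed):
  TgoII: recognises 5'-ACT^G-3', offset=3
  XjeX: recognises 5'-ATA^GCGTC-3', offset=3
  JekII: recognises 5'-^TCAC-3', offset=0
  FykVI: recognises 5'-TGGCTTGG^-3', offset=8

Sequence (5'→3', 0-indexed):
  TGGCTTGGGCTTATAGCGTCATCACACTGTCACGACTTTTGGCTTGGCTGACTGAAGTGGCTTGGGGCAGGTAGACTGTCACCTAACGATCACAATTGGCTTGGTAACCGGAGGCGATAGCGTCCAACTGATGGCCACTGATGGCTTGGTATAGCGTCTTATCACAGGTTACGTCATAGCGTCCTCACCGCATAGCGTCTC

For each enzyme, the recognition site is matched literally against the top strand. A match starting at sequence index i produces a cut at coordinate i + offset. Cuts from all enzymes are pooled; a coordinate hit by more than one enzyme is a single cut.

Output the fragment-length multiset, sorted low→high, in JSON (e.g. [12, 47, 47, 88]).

Scan for sites:
  TgoII (ACTG, off=3): starts [25, 50, 74, 126, 136] → cuts [28, 53, 77, 129, 139]
  XjeX (ATAGCGTC, off=3): starts [12, 116, 150, 175, 191] → cuts [15, 119, 153, 178, 194]
  JekII (TCAC, off=0): starts [21, 29, 78, 89, 161, 184] → cuts [21, 29, 78, 89, 161, 184]
  FykVI (TGGCTTGG, off=8): starts [0, 39, 57, 96, 141] → cuts [8, 47, 65, 104, 149]

All cut coordinates (distinct, sorted): [8, 15, 21, 28, 29, 47, 53, 65, 77, 78, 89, 104, 119, 129, 139, 149, 153, 161, 178, 184, 194]

Fragments:
  8→15: 7 bp
  15→21: 6 bp
  21→28: 7 bp
  28→29: 1 bp
  29→47: 18 bp
  47→53: 6 bp
  53→65: 12 bp
  65→77: 12 bp
  77→78: 1 bp
  78→89: 11 bp
  89→104: 15 bp
  104→119: 15 bp
  119→129: 10 bp
  129→139: 10 bp
  139→149: 10 bp
  149→153: 4 bp
  153→161: 8 bp
  161→178: 17 bp
  178→184: 6 bp
  184→194: 10 bp
  194→8 (wrap): 201-194+8 = 15 bp

[1,1,4,6,6,6,7,7,8,10,10,10,10,11,12,12,15,15,15,17,18]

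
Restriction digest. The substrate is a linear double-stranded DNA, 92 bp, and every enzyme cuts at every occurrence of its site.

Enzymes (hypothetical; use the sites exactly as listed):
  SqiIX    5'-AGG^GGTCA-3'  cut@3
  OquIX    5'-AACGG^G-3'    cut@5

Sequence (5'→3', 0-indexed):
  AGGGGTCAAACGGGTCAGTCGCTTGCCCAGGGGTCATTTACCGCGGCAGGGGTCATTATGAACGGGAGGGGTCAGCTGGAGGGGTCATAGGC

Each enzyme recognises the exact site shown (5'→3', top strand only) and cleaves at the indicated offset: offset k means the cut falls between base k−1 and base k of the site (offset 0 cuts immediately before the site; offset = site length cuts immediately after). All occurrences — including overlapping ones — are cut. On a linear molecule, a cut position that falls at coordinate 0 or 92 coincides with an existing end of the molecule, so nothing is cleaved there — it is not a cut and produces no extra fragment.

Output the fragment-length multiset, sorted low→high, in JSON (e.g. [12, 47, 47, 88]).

Per-enzyme occurrences:
  SqiIX AGGGGTCA/3: at [0, 28, 47, 66, 79] ⇒ [3, 31, 50, 69, 82]
  OquIX AACGGG/5: at [8, 60] ⇒ [13, 65]

Pooled cuts: [3, 13, 31, 50, 65, 69, 82]

Fragment lengths:
  [0,3): 3 bp
  [3,13): 10 bp
  [13,31): 18 bp
  [31,50): 19 bp
  [50,65): 15 bp
  [65,69): 4 bp
  [69,82): 13 bp
  [82,92): 10 bp

[3,4,10,10,13,15,18,19]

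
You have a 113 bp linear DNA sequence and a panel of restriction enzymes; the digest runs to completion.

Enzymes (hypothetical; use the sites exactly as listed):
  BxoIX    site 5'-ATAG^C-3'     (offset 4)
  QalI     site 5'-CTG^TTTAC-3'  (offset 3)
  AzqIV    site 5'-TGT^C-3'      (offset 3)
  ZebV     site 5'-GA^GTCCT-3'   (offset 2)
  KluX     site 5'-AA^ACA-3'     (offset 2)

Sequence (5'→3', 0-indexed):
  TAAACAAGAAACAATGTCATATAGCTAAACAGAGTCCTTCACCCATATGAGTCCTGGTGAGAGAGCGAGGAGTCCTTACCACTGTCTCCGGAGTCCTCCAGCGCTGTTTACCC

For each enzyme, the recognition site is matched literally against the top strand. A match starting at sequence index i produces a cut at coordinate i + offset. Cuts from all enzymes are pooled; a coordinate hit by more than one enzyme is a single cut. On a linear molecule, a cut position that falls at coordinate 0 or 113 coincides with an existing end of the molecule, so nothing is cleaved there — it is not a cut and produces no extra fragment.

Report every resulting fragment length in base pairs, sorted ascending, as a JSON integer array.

Per-enzyme occurrences:
  BxoIX ATAGC/4: at [20] ⇒ [24]
  QalI CTGTTTAC/3: at [103] ⇒ [106]
  AzqIV TGTC/3: at [14, 82] ⇒ [17, 85]
  ZebV GAGTCCT/2: at [31, 48, 69, 90] ⇒ [33, 50, 71, 92]
  KluX AAACA/2: at [1, 8, 26] ⇒ [3, 10, 28]

All cut coordinates (distinct, sorted): [3, 10, 17, 24, 28, 33, 50, 71, 85, 92, 106]

Fragments:
  [0,3): 3 bp
  [3,10): 7 bp
  [10,17): 7 bp
  [17,24): 7 bp
  [24,28): 4 bp
  [28,33): 5 bp
  [33,50): 17 bp
  [50,71): 21 bp
  [71,85): 14 bp
  [85,92): 7 bp
  [92,106): 14 bp
  [106,113): 7 bp

[3,4,5,7,7,7,7,7,14,14,17,21]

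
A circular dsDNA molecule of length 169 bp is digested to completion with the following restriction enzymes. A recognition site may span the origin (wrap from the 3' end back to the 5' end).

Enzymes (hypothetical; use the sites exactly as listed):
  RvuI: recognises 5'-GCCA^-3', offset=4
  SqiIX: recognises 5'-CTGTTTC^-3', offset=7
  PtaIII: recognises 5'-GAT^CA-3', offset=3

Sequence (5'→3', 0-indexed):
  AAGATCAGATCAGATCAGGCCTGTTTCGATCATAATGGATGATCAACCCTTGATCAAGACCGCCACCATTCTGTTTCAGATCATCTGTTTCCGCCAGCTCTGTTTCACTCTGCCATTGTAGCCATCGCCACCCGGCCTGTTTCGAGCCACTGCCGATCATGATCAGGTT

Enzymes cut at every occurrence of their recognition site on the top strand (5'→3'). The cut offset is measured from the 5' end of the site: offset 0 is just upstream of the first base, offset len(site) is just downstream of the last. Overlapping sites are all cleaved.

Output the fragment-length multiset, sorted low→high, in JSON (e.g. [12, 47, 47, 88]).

[3,4,5,5,5,6,6,6,8,9,9,10,10,11,11,11,12,12,13,13]

Scan for sites:
  RvuI GCCA/4: at [61, 92, 111, 120, 126, 145] ⇒ [65, 96, 115, 124, 130, 149]
  SqiIX CTGTTTC/7: at [20, 70, 84, 99, 136] ⇒ [27, 77, 91, 106, 143]
  PtaIII GATCA/3: at [2, 7, 12, 27, 40, 51, 78, 154, 160] ⇒ [5, 10, 15, 30, 43, 54, 81, 157, 163]

All cut coordinates (distinct, sorted): [5, 10, 15, 27, 30, 43, 54, 65, 77, 81, 91, 96, 106, 115, 124, 130, 143, 149, 157, 163]

Fragment lengths:
  5→10: 5 bp
  10→15: 5 bp
  15→27: 12 bp
  27→30: 3 bp
  30→43: 13 bp
  43→54: 11 bp
  54→65: 11 bp
  65→77: 12 bp
  77→81: 4 bp
  81→91: 10 bp
  91→96: 5 bp
  96→106: 10 bp
  106→115: 9 bp
  115→124: 9 bp
  124→130: 6 bp
  130→143: 13 bp
  143→149: 6 bp
  149→157: 8 bp
  157→163: 6 bp
  163→5 (wrap): 169-163+5 = 11 bp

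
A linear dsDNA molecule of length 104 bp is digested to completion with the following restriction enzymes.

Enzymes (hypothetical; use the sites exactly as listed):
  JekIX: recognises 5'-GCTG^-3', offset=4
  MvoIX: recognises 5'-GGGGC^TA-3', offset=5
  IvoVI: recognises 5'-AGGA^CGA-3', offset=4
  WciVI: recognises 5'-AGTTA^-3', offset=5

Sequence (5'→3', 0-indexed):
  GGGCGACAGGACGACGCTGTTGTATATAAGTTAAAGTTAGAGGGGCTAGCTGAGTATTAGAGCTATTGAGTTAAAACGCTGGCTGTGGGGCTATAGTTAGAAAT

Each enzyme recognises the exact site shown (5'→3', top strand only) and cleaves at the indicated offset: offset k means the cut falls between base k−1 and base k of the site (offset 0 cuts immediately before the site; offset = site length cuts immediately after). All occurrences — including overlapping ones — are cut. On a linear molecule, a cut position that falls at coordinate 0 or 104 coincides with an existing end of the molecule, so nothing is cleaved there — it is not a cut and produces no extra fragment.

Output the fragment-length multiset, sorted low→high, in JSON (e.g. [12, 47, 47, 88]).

Per-enzyme occurrences:
  JekIX GCTG/4: at [15, 48, 77, 81] ⇒ [19, 52, 81, 85]
  MvoIX GGGGCTA/5: at [41, 86] ⇒ [46, 91]
  IvoVI AGGACGA/4: at [7] ⇒ [11]
  WciVI AGTTA/5: at [28, 34, 68, 94] ⇒ [33, 39, 73, 99]

All cut coordinates (distinct, sorted): [11, 19, 33, 39, 46, 52, 73, 81, 85, 91, 99]

Fragment lengths:
  [0,11): 11 bp
  [11,19): 8 bp
  [19,33): 14 bp
  [33,39): 6 bp
  [39,46): 7 bp
  [46,52): 6 bp
  [52,73): 21 bp
  [73,81): 8 bp
  [81,85): 4 bp
  [85,91): 6 bp
  [91,99): 8 bp
  [99,104): 5 bp

[4,5,6,6,6,7,8,8,8,11,14,21]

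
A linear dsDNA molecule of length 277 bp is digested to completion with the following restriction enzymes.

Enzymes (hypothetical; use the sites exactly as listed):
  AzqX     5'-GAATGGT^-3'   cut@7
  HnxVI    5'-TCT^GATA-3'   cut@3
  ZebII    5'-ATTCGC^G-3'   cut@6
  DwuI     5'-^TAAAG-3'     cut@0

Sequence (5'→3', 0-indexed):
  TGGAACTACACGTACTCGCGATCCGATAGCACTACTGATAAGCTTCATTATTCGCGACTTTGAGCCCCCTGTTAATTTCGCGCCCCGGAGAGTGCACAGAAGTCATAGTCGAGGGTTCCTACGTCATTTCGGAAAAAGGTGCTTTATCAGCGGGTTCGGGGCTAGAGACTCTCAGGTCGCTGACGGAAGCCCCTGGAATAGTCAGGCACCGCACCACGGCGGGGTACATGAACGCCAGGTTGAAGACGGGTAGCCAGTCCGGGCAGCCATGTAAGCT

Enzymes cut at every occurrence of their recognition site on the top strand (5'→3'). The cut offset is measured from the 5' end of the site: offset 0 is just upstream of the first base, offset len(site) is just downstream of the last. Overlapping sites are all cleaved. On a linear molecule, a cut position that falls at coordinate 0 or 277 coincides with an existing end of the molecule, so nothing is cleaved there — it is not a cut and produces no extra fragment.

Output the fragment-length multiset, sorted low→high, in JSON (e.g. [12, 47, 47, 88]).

Site scan:
  AzqX (GAATGGT, off=7): no sites
  HnxVI (TCTGATA, off=3): no sites
  ZebII ATTCGCG/6: at [49] ⇒ [55]
  DwuI (TAAAG, off=0): no sites

Pooled cuts: [55]

Fragments:
  [0,55): 55 bp
  [55,277): 222 bp

[55,222]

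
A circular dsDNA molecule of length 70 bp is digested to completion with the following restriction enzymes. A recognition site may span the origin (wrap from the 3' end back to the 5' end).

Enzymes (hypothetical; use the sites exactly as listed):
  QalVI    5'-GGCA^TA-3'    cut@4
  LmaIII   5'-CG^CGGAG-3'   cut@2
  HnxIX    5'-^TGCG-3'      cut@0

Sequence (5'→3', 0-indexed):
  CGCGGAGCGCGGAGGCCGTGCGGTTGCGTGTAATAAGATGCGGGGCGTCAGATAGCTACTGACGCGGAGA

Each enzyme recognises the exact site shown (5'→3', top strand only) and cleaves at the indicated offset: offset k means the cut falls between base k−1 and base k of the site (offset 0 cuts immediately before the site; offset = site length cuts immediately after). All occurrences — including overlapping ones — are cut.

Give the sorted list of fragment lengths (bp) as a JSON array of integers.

Per-enzyme occurrences:
  QalVI (GGCATA, off=4): no sites
  LmaIII CGCGGAG/2: at [0, 7, 62] ⇒ [2, 9, 64]
  HnxIX TGCG/0: at [18, 24, 38] ⇒ [18, 24, 38]

All cut coordinates (distinct, sorted): [2, 9, 18, 24, 38, 64]

Fragments:
  2→9: 7 bp
  9→18: 9 bp
  18→24: 6 bp
  24→38: 14 bp
  38→64: 26 bp
  64→2 (wrap): 70-64+2 = 8 bp

[6,7,8,9,14,26]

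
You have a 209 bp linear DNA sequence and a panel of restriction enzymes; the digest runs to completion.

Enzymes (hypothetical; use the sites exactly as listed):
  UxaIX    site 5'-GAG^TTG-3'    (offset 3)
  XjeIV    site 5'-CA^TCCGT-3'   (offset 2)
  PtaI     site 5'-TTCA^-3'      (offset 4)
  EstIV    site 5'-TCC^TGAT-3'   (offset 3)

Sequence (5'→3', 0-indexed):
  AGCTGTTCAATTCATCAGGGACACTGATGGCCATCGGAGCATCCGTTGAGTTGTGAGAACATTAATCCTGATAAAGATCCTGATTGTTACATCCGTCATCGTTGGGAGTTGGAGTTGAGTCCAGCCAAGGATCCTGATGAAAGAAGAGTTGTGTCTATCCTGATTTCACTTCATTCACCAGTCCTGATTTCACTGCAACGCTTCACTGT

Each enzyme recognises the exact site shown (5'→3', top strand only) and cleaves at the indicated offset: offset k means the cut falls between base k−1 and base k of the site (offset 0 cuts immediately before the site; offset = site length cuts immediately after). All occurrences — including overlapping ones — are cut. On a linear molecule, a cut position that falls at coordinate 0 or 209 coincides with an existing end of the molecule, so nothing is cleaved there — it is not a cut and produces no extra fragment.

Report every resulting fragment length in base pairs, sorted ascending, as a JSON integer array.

[4,4,5,5,6,7,8,8,9,9,11,12,12,13,14,17,18,20,27]

Scan for sites:
  UxaIX GAGTTG/3: at [47, 105, 111, 145] ⇒ [50, 108, 114, 148]
  XjeIV CATCCGT/2: at [39, 89] ⇒ [41, 91]
  PtaI TTCA/4: at [5, 10, 164, 169, 173, 188, 201] ⇒ [9, 14, 168, 173, 177, 192, 205]
  EstIV TCCTGAT/3: at [65, 77, 131, 157, 181] ⇒ [68, 80, 134, 160, 184]

All cut coordinates (distinct, sorted): [9, 14, 41, 50, 68, 80, 91, 108, 114, 134, 148, 160, 168, 173, 177, 184, 192, 205]

Fragments:
  [0,9): 9 bp
  [9,14): 5 bp
  [14,41): 27 bp
  [41,50): 9 bp
  [50,68): 18 bp
  [68,80): 12 bp
  [80,91): 11 bp
  [91,108): 17 bp
  [108,114): 6 bp
  [114,134): 20 bp
  [134,148): 14 bp
  [148,160): 12 bp
  [160,168): 8 bp
  [168,173): 5 bp
  [173,177): 4 bp
  [177,184): 7 bp
  [184,192): 8 bp
  [192,205): 13 bp
  [205,209): 4 bp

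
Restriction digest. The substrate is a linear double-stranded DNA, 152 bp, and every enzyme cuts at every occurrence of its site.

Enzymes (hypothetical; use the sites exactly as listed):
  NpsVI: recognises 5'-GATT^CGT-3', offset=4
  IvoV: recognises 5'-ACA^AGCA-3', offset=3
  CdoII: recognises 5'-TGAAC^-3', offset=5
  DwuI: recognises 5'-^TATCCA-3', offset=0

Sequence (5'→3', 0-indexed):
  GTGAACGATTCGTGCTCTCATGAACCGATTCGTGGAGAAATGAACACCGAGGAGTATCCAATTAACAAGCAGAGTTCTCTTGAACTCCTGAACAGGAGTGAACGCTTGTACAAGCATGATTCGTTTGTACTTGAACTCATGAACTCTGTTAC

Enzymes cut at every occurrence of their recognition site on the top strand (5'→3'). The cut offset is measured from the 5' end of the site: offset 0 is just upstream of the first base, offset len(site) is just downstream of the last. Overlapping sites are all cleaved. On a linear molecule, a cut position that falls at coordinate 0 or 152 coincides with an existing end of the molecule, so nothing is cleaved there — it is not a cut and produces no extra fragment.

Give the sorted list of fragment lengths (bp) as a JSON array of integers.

Site scan:
  NpsVI GATTCGT/4: at [6, 26, 117] ⇒ [10, 30, 121]
  IvoV ACAAGCA/3: at [64, 109] ⇒ [67, 112]
  CdoII TGAAC/5: at [1, 20, 40, 80, 88, 98, 131, 139] ⇒ [6, 25, 45, 85, 93, 103, 136, 144]
  DwuI TATCCA/0: at [54] ⇒ [54]

All cut coordinates (distinct, sorted): [6, 10, 25, 30, 45, 54, 67, 85, 93, 103, 112, 121, 136, 144]

Fragments:
  [0,6): 6 bp
  [6,10): 4 bp
  [10,25): 15 bp
  [25,30): 5 bp
  [30,45): 15 bp
  [45,54): 9 bp
  [54,67): 13 bp
  [67,85): 18 bp
  [85,93): 8 bp
  [93,103): 10 bp
  [103,112): 9 bp
  [112,121): 9 bp
  [121,136): 15 bp
  [136,144): 8 bp
  [144,152): 8 bp

[4,5,6,8,8,8,9,9,9,10,13,15,15,15,18]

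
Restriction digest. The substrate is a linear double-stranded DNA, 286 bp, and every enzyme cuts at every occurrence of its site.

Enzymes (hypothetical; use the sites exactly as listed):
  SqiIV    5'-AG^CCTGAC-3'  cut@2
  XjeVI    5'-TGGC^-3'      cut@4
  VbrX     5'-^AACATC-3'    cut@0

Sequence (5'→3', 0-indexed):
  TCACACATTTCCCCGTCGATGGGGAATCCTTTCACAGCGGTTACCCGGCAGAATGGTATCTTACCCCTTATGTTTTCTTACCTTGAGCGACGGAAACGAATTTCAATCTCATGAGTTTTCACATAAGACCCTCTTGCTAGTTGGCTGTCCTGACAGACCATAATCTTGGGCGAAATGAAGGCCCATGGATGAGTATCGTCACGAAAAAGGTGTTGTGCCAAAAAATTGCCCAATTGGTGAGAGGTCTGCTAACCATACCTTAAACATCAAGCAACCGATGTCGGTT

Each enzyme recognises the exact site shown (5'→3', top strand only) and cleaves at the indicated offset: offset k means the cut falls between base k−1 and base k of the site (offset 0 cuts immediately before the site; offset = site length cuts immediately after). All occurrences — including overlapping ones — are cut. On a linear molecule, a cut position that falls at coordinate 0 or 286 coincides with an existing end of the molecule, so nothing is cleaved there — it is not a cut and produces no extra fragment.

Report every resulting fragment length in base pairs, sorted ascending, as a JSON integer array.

Per-enzyme occurrences:
  SqiIV (AGCCTGAC, off=2): no sites
  XjeVI TGGC/4: at [141] ⇒ [145]
  VbrX AACATC/0: at [262] ⇒ [262]

All cut coordinates (distinct, sorted): [145, 262]

Fragment lengths:
  [0,145): 145 bp
  [145,262): 117 bp
  [262,286): 24 bp

[24,117,145]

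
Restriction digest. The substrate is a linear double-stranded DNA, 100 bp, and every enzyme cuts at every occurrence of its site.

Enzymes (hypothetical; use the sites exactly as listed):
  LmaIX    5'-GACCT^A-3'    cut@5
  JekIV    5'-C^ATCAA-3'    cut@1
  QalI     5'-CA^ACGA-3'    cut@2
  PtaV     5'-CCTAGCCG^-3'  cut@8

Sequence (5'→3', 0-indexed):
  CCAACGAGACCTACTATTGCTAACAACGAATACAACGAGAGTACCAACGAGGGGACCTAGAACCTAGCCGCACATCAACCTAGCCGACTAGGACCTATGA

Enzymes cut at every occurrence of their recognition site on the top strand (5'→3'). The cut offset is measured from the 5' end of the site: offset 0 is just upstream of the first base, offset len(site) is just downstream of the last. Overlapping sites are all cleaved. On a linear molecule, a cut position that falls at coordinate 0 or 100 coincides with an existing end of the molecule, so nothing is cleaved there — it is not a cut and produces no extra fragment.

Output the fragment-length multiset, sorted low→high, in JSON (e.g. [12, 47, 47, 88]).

Site scan:
  LmaIX (GACCTA, off=5): starts [7, 53, 91] → cuts [12, 58, 96]
  JekIV (CATCAA, off=1): starts [72] → cuts [73]
  QalI (CAACGA, off=2): starts [1, 23, 32, 44] → cuts [3, 25, 34, 46]
  PtaV (CCTAGCCG, off=8): starts [62, 78] → cuts [70, 86]

All cut coordinates (distinct, sorted): [3, 12, 25, 34, 46, 58, 70, 73, 86, 96]

Fragment lengths:
  [0,3): 3 bp
  [3,12): 9 bp
  [12,25): 13 bp
  [25,34): 9 bp
  [34,46): 12 bp
  [46,58): 12 bp
  [58,70): 12 bp
  [70,73): 3 bp
  [73,86): 13 bp
  [86,96): 10 bp
  [96,100): 4 bp

[3,3,4,9,9,10,12,12,12,13,13]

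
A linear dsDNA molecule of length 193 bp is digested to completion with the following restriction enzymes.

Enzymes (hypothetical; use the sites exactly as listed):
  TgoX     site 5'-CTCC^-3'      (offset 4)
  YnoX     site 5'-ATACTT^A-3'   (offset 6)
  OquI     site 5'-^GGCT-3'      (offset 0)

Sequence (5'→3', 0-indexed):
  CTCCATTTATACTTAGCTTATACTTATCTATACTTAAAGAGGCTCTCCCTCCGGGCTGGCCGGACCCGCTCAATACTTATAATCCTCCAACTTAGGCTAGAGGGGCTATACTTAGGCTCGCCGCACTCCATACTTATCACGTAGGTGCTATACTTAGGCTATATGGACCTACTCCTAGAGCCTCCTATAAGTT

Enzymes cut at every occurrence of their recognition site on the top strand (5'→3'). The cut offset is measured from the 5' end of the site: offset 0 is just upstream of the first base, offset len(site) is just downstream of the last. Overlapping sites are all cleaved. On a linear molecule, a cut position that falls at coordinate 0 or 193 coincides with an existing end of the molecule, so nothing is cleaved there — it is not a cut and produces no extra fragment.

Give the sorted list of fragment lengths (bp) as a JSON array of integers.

Per-enzyme occurrences:
  TgoX (CTCC, off=4): starts [0, 44, 48, 84, 125, 171, 181] → cuts [4, 48, 52, 88, 129, 175, 185]
  YnoX (ATACTTA, off=6): starts [8, 19, 29, 72, 107, 129, 149] → cuts [14, 25, 35, 78, 113, 135, 155]
  OquI (GGCT, off=0): starts [40, 53, 94, 103, 114, 156] → cuts [40, 53, 94, 103, 114, 156]

All cut coordinates (distinct, sorted): [4, 14, 25, 35, 40, 48, 52, 53, 78, 88, 94, 103, 113, 114, 129, 135, 155, 156, 175, 185]

Fragment lengths:
  [0,4): 4 bp
  [4,14): 10 bp
  [14,25): 11 bp
  [25,35): 10 bp
  [35,40): 5 bp
  [40,48): 8 bp
  [48,52): 4 bp
  [52,53): 1 bp
  [53,78): 25 bp
  [78,88): 10 bp
  [88,94): 6 bp
  [94,103): 9 bp
  [103,113): 10 bp
  [113,114): 1 bp
  [114,129): 15 bp
  [129,135): 6 bp
  [135,155): 20 bp
  [155,156): 1 bp
  [156,175): 19 bp
  [175,185): 10 bp
  [185,193): 8 bp

[1,1,1,4,4,5,6,6,8,8,9,10,10,10,10,10,11,15,19,20,25]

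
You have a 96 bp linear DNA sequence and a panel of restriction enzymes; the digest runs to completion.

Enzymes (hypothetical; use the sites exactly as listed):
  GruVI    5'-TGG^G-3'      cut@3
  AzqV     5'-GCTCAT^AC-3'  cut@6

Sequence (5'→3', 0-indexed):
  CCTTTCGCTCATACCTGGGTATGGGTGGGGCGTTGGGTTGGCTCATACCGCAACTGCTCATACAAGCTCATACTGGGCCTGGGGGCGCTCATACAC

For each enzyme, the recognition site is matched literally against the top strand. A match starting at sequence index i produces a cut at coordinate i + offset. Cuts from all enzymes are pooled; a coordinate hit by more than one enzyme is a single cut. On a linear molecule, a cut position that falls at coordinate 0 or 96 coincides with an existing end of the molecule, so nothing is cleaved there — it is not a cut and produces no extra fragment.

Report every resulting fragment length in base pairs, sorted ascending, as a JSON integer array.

Per-enzyme occurrences:
  GruVI (TGGG, off=3): starts [15, 21, 25, 33, 73, 79] → cuts [18, 24, 28, 36, 76, 82]
  AzqV (GCTCATAC, off=6): starts [6, 40, 55, 65, 86] → cuts [12, 46, 61, 71, 92]

All cut coordinates (distinct, sorted): [12, 18, 24, 28, 36, 46, 61, 71, 76, 82, 92]

Fragment lengths:
  [0,12): 12 bp
  [12,18): 6 bp
  [18,24): 6 bp
  [24,28): 4 bp
  [28,36): 8 bp
  [36,46): 10 bp
  [46,61): 15 bp
  [61,71): 10 bp
  [71,76): 5 bp
  [76,82): 6 bp
  [82,92): 10 bp
  [92,96): 4 bp

[4,4,5,6,6,6,8,10,10,10,12,15]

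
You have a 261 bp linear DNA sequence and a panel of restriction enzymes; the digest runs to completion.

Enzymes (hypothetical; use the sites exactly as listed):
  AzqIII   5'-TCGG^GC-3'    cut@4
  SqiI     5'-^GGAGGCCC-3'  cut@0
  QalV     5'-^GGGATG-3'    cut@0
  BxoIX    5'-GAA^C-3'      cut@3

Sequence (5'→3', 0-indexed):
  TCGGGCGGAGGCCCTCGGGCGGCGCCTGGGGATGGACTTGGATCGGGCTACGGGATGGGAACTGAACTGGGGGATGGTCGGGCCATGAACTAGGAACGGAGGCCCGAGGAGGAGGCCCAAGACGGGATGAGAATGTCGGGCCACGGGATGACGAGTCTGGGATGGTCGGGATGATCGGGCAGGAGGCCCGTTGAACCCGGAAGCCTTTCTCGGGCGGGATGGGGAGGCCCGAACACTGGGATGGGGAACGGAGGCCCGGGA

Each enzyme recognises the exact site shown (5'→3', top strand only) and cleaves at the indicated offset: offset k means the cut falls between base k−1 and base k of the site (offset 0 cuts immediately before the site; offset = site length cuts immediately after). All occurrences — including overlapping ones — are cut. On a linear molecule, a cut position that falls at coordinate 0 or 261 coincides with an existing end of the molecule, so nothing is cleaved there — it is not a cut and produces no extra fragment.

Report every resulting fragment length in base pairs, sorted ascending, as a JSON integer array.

Site scan:
  AzqIII TCGGGC/4: at [0, 14, 42, 77, 135, 174, 209] ⇒ [4, 18, 46, 81, 139, 178, 213]
  SqiI GGAGGCCC/0: at [6, 97, 110, 181, 222, 249] ⇒ [6, 97, 110, 181, 222, 249]
  QalV GGGATG/0: at [28, 51, 70, 123, 144, 158, 167, 215, 237] ⇒ [28, 51, 70, 123, 144, 158, 167, 215, 237]
  BxoIX GAAC/3: at [58, 63, 86, 93, 192, 230, 245] ⇒ [61, 66, 89, 96, 195, 233, 248]

Pooled cuts: [4, 6, 18, 28, 46, 51, 61, 66, 70, 81, 89, 96, 97, 110, 123, 139, 144, 158, 167, 178, 181, 195, 213, 215, 222, 233, 237, 248, 249]

Fragments:
  [0,4): 4 bp
  [4,6): 2 bp
  [6,18): 12 bp
  [18,28): 10 bp
  [28,46): 18 bp
  [46,51): 5 bp
  [51,61): 10 bp
  [61,66): 5 bp
  [66,70): 4 bp
  [70,81): 11 bp
  [81,89): 8 bp
  [89,96): 7 bp
  [96,97): 1 bp
  [97,110): 13 bp
  [110,123): 13 bp
  [123,139): 16 bp
  [139,144): 5 bp
  [144,158): 14 bp
  [158,167): 9 bp
  [167,178): 11 bp
  [178,181): 3 bp
  [181,195): 14 bp
  [195,213): 18 bp
  [213,215): 2 bp
  [215,222): 7 bp
  [222,233): 11 bp
  [233,237): 4 bp
  [237,248): 11 bp
  [248,249): 1 bp
  [249,261): 12 bp

[1,1,2,2,3,4,4,4,5,5,5,7,7,8,9,10,10,11,11,11,11,12,12,13,13,14,14,16,18,18]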